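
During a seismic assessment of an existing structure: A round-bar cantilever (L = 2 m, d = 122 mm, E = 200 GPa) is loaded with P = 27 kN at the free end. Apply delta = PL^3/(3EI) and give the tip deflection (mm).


I = pi * d^4 / 64 = pi * 122^4 / 64 = 10874498.09 mm^4
L = 2000.0 mm, P = 27000.0 N, E = 200000.0 MPa
delta = P * L^3 / (3 * E * I)
= 27000.0 * 2000.0^3 / (3 * 200000.0 * 10874498.09)
= 33.105 mm

33.105 mm


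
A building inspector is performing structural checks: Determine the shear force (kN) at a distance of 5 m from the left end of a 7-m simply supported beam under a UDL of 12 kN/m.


R_A = w * L / 2 = 12 * 7 / 2 = 42.0 kN
V(x) = R_A - w * x = 42.0 - 12 * 5
= -18.0 kN

-18.0 kN


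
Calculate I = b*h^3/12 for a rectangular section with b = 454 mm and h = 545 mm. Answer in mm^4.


I = b * h^3 / 12
= 454 * 545^3 / 12
= 454 * 161878625 / 12
= 6124407979.17 mm^4

6124407979.17 mm^4


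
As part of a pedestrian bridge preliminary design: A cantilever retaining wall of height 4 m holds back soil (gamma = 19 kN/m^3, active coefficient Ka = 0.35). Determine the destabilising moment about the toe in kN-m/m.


Pa = 0.5 * Ka * gamma * H^2
= 0.5 * 0.35 * 19 * 4^2
= 53.2 kN/m
Arm = H / 3 = 4 / 3 = 1.3333 m
Mo = Pa * arm = Pa * H / 3 = 53.2 * 4 / 3 = 70.9333 kN-m/m

70.9333 kN-m/m


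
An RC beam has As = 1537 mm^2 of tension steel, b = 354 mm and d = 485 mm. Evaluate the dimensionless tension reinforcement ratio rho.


rho = As / (b * d)
= 1537 / (354 * 485)
= 1537 / 171690
= 0.008952 (dimensionless)

0.008952 (dimensionless)


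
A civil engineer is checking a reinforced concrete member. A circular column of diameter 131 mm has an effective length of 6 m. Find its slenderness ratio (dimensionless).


Radius of gyration r = d / 4 = 131 / 4 = 32.75 mm
L_eff = 6000.0 mm
Slenderness ratio = L / r = 6000.0 / 32.75 = 183.21 (dimensionless)

183.21 (dimensionless)


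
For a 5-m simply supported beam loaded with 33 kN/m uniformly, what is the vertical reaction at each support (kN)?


Total load = w * L = 33 * 5 = 165 kN
By symmetry, each reaction R = total / 2 = 165 / 2 = 82.5 kN

82.5 kN


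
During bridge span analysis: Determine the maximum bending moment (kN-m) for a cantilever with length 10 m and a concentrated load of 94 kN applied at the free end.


For a cantilever with a point load at the free end:
M_max = P * L = 94 * 10 = 940 kN-m

940 kN-m


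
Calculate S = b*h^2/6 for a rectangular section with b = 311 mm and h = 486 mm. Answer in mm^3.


S = b * h^2 / 6
= 311 * 486^2 / 6
= 311 * 236196 / 6
= 12242826.0 mm^3

12242826.0 mm^3


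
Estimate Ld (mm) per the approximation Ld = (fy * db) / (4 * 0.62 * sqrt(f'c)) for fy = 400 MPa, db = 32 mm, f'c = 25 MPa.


Ld = (fy * db) / (4 * 0.62 * sqrt(f'c))
= (400 * 32) / (4 * 0.62 * sqrt(25))
= 12800 / 12.4
= 1032.26 mm

1032.26 mm


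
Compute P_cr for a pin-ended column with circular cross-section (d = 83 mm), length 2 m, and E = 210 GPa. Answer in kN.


I = pi * d^4 / 64 = 2329604.88 mm^4
L = 2000.0 mm
P_cr = pi^2 * E * I / L^2
= 9.8696 * 210000.0 * 2329604.88 / 2000.0^2
= 1207094.63 N = 1207.0946 kN

1207.0946 kN


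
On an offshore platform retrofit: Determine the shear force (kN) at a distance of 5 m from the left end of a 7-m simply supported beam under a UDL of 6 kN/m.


R_A = w * L / 2 = 6 * 7 / 2 = 21.0 kN
V(x) = R_A - w * x = 21.0 - 6 * 5
= -9.0 kN

-9.0 kN


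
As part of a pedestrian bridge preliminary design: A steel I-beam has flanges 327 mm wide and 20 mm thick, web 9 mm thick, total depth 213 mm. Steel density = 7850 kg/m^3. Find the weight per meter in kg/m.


A_flanges = 2 * 327 * 20 = 13080 mm^2
A_web = (213 - 2 * 20) * 9 = 1557 mm^2
A_total = 13080 + 1557 = 14637 mm^2 = 0.014637 m^2
Weight = rho * A = 7850 * 0.014637 = 114.9005 kg/m

114.9005 kg/m


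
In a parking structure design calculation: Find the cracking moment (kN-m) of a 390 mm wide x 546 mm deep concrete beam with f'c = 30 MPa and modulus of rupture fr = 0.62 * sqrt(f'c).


fr = 0.62 * sqrt(30) = 0.62 * 5.4772 = 3.3959 MPa
I = 390 * 546^3 / 12 = 5290068420.0 mm^4
y_t = 273.0 mm
M_cr = fr * I / y_t = 3.3959 * 5290068420.0 / 273.0 N-mm
= 65.8038 kN-m

65.8038 kN-m


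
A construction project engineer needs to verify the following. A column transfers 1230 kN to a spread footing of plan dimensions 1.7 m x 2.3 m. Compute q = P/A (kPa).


A = 1.7 * 2.3 = 3.91 m^2
q = P / A = 1230 / 3.91
= 314.578 kPa

314.578 kPa


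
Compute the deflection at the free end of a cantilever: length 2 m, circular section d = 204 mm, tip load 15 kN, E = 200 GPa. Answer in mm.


I = pi * d^4 / 64 = pi * 204^4 / 64 = 85014023.05 mm^4
L = 2000.0 mm, P = 15000.0 N, E = 200000.0 MPa
delta = P * L^3 / (3 * E * I)
= 15000.0 * 2000.0^3 / (3 * 200000.0 * 85014023.05)
= 2.3526 mm

2.3526 mm


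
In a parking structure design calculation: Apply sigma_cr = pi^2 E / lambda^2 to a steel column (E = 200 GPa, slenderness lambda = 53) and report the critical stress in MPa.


sigma_cr = pi^2 * E / lambda^2
= 9.8696 * 200000.0 / 53^2
= 9.8696 * 200000.0 / 2809
= 702.713 MPa

702.713 MPa


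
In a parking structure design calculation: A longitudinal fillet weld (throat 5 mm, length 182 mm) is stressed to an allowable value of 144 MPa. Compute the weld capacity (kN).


Strength = throat * length * allowable stress
= 5 * 182 * 144 N
= 131040 N
= 131.04 kN

131.04 kN


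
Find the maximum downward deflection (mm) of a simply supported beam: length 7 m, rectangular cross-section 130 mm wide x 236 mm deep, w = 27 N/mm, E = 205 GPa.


I = 130 * 236^3 / 12 = 142396106.67 mm^4
L = 7000.0 mm, w = 27 N/mm, E = 205000.0 MPa
delta = 5 * w * L^4 / (384 * E * I)
= 5 * 27 * 7000.0^4 / (384 * 205000.0 * 142396106.67)
= 28.9163 mm

28.9163 mm


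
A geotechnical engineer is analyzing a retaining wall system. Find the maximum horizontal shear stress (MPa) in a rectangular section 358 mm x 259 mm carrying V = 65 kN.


A = b * h = 358 * 259 = 92722 mm^2
V = 65 kN = 65000.0 N
tau_max = 1.5 * V / A = 1.5 * 65000.0 / 92722
= 1.0515 MPa

1.0515 MPa


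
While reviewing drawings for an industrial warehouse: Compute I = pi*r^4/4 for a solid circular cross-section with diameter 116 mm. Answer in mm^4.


r = d / 2 = 116 / 2 = 58.0 mm
I = pi * r^4 / 4 = pi * 58.0^4 / 4
= 8887955.17 mm^4

8887955.17 mm^4


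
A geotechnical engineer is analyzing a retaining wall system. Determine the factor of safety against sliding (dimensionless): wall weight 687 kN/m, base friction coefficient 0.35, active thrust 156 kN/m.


Resisting force = mu * W = 0.35 * 687 = 240.45 kN/m
FOS = Resisting / Driving = 240.45 / 156
= 1.5413 (dimensionless)

1.5413 (dimensionless)


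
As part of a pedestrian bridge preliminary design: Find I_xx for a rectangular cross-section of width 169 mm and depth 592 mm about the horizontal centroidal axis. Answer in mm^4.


I = b * h^3 / 12
= 169 * 592^3 / 12
= 169 * 207474688 / 12
= 2921935189.33 mm^4

2921935189.33 mm^4


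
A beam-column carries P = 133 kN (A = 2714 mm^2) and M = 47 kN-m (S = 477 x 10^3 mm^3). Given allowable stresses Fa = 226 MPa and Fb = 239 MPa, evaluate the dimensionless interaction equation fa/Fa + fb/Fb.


f_a = P / A = 133000.0 / 2714 = 49.0052 MPa
f_b = M / S = 47000000.0 / 477000.0 = 98.5325 MPa
Ratio = f_a / Fa + f_b / Fb
= 49.0052 / 226 + 98.5325 / 239
= 0.6291 (dimensionless)

0.6291 (dimensionless)


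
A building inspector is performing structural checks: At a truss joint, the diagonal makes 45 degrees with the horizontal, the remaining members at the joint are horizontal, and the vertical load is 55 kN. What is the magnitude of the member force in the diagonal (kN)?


At the joint, only the diagonal has a vertical component, so vertical equilibrium gives:
F * sin(45) = 55
F = 55 / sin(45)
= 55 / 0.707107
= 77.78 kN

77.78 kN


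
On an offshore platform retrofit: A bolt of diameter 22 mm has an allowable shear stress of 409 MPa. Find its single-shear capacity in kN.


A = pi * d^2 / 4 = pi * 22^2 / 4 = 380.1327 mm^2
V = f_v * A / 1000 = 409 * 380.1327 / 1000
= 155.4743 kN

155.4743 kN


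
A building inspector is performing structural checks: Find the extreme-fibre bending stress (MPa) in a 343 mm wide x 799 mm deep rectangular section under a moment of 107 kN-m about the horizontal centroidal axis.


I = b * h^3 / 12 = 343 * 799^3 / 12 = 14579855238.08 mm^4
y = h / 2 = 799 / 2 = 399.5 mm
M = 107 kN-m = 107000000.0 N-mm
sigma = M * y / I = 107000000.0 * 399.5 / 14579855238.08
= 2.93 MPa

2.93 MPa


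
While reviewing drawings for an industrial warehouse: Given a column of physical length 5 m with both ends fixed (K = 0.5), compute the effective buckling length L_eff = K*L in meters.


L_eff = K * L
= 0.5 * 5
= 2.5 m

2.5 m


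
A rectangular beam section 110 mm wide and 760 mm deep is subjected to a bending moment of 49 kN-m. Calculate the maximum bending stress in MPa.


I = b * h^3 / 12 = 110 * 760^3 / 12 = 4023946666.67 mm^4
y = h / 2 = 760 / 2 = 380.0 mm
M = 49 kN-m = 49000000.0 N-mm
sigma = M * y / I = 49000000.0 * 380.0 / 4023946666.67
= 4.63 MPa

4.63 MPa


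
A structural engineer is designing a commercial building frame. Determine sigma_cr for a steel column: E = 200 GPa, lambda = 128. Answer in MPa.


sigma_cr = pi^2 * E / lambda^2
= 9.8696 * 200000.0 / 128^2
= 9.8696 * 200000.0 / 16384
= 120.4786 MPa

120.4786 MPa


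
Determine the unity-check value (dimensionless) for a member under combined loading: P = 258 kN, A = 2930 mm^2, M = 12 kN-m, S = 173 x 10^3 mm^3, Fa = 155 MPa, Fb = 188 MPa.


f_a = P / A = 258000.0 / 2930 = 88.0546 MPa
f_b = M / S = 12000000.0 / 173000.0 = 69.3642 MPa
Ratio = f_a / Fa + f_b / Fb
= 88.0546 / 155 + 69.3642 / 188
= 0.9371 (dimensionless)

0.9371 (dimensionless)


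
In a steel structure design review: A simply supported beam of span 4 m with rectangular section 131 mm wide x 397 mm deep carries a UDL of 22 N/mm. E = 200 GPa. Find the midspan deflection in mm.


I = 131 * 397^3 / 12 = 683064271.92 mm^4
L = 4000.0 mm, w = 22 N/mm, E = 200000.0 MPa
delta = 5 * w * L^4 / (384 * E * I)
= 5 * 22 * 4000.0^4 / (384 * 200000.0 * 683064271.92)
= 0.5368 mm

0.5368 mm


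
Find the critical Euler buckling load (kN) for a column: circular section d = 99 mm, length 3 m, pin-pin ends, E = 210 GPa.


I = pi * d^4 / 64 = 4715314.64 mm^4
L = 3000.0 mm
P_cr = pi^2 * E * I / L^2
= 9.8696 * 210000.0 * 4715314.64 / 3000.0^2
= 1085893.44 N = 1085.8934 kN

1085.8934 kN


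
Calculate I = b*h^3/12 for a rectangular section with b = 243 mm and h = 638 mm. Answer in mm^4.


I = b * h^3 / 12
= 243 * 638^3 / 12
= 243 * 259694072 / 12
= 5258804958.0 mm^4

5258804958.0 mm^4


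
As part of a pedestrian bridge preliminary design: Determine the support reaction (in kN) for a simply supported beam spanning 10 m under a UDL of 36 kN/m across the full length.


Total load = w * L = 36 * 10 = 360 kN
By symmetry, each reaction R = total / 2 = 360 / 2 = 180.0 kN

180.0 kN


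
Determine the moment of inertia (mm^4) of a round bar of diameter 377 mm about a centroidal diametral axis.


r = d / 2 = 377 / 2 = 188.5 mm
I = pi * r^4 / 4 = pi * 188.5^4 / 4
= 991597217.73 mm^4

991597217.73 mm^4


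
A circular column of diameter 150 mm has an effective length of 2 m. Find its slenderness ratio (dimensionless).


Radius of gyration r = d / 4 = 150 / 4 = 37.5 mm
L_eff = 2000.0 mm
Slenderness ratio = L / r = 2000.0 / 37.5 = 53.33 (dimensionless)

53.33 (dimensionless)


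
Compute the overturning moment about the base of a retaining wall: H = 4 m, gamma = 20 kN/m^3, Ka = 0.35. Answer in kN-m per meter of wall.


Pa = 0.5 * Ka * gamma * H^2
= 0.5 * 0.35 * 20 * 4^2
= 56.0 kN/m
Arm = H / 3 = 4 / 3 = 1.3333 m
Mo = Pa * arm = Pa * H / 3 = 56.0 * 4 / 3 = 74.6667 kN-m/m

74.6667 kN-m/m


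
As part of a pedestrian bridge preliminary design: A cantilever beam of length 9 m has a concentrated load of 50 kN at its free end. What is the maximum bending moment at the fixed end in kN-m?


For a cantilever with a point load at the free end:
M_max = P * L = 50 * 9 = 450 kN-m

450 kN-m


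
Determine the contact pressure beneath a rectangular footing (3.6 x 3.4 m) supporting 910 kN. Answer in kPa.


A = 3.6 * 3.4 = 12.24 m^2
q = P / A = 910 / 12.24
= 74.3464 kPa

74.3464 kPa


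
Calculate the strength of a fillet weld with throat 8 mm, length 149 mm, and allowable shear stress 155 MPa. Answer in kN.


Strength = throat * length * allowable stress
= 8 * 149 * 155 N
= 184760 N
= 184.76 kN

184.76 kN


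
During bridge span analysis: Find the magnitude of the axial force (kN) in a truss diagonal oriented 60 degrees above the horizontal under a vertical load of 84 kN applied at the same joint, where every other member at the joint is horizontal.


At the joint, only the diagonal has a vertical component, so vertical equilibrium gives:
F * sin(60) = 84
F = 84 / sin(60)
= 84 / 0.866025
= 96.99 kN

96.99 kN


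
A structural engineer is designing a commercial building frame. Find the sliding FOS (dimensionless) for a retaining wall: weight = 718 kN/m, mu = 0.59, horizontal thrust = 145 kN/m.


Resisting force = mu * W = 0.59 * 718 = 423.62 kN/m
FOS = Resisting / Driving = 423.62 / 145
= 2.9215 (dimensionless)

2.9215 (dimensionless)


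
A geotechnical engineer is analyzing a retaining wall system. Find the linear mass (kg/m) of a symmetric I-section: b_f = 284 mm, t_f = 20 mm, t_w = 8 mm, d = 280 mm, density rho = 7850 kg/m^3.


A_flanges = 2 * 284 * 20 = 11360 mm^2
A_web = (280 - 2 * 20) * 8 = 1920 mm^2
A_total = 11360 + 1920 = 13280 mm^2 = 0.013280 m^2
Weight = rho * A = 7850 * 0.013280 = 104.248 kg/m

104.248 kg/m


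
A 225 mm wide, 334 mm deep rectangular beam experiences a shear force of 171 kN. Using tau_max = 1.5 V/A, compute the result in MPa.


A = b * h = 225 * 334 = 75150 mm^2
V = 171 kN = 171000.0 N
tau_max = 1.5 * V / A = 1.5 * 171000.0 / 75150
= 3.4132 MPa

3.4132 MPa


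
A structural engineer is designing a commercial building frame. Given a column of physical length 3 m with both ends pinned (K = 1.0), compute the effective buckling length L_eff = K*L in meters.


L_eff = K * L
= 1.0 * 3
= 3.0 m

3.0 m


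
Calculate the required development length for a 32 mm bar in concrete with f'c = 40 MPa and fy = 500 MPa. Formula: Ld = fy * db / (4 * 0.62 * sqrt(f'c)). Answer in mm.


Ld = (fy * db) / (4 * 0.62 * sqrt(f'c))
= (500 * 32) / (4 * 0.62 * sqrt(40))
= 16000 / 15.6849
= 1020.09 mm

1020.09 mm


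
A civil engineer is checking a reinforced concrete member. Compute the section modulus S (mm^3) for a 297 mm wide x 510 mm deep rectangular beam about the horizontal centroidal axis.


S = b * h^2 / 6
= 297 * 510^2 / 6
= 297 * 260100 / 6
= 12874950.0 mm^3

12874950.0 mm^3


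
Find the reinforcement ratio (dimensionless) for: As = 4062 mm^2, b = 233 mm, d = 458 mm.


rho = As / (b * d)
= 4062 / (233 * 458)
= 4062 / 106714
= 0.038064 (dimensionless)

0.038064 (dimensionless)


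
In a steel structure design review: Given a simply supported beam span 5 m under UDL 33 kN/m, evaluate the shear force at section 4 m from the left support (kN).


R_A = w * L / 2 = 33 * 5 / 2 = 82.5 kN
V(x) = R_A - w * x = 82.5 - 33 * 4
= -49.5 kN

-49.5 kN


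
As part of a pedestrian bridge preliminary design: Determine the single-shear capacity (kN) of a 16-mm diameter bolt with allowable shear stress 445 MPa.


A = pi * d^2 / 4 = pi * 16^2 / 4 = 201.0619 mm^2
V = f_v * A / 1000 = 445 * 201.0619 / 1000
= 89.4726 kN

89.4726 kN


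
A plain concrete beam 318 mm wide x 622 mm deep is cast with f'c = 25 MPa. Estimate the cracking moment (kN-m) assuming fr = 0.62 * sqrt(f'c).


fr = 0.62 * sqrt(25) = 0.62 * 5.0 = 3.1 MPa
I = 318 * 622^3 / 12 = 6377008972.0 mm^4
y_t = 311.0 mm
M_cr = fr * I / y_t = 3.1 * 6377008972.0 / 311.0 N-mm
= 63.565 kN-m

63.565 kN-m


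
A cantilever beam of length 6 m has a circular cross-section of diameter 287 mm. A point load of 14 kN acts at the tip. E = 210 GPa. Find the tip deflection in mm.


I = pi * d^4 / 64 = pi * 287^4 / 64 = 333040834.16 mm^4
L = 6000.0 mm, P = 14000.0 N, E = 210000.0 MPa
delta = P * L^3 / (3 * E * I)
= 14000.0 * 6000.0^3 / (3 * 210000.0 * 333040834.16)
= 14.4126 mm

14.4126 mm


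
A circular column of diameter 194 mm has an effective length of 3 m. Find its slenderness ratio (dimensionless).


Radius of gyration r = d / 4 = 194 / 4 = 48.5 mm
L_eff = 3000.0 mm
Slenderness ratio = L / r = 3000.0 / 48.5 = 61.86 (dimensionless)

61.86 (dimensionless)


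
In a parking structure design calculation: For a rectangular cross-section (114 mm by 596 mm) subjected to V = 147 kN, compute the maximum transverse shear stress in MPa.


A = b * h = 114 * 596 = 67944 mm^2
V = 147 kN = 147000.0 N
tau_max = 1.5 * V / A = 1.5 * 147000.0 / 67944
= 3.2453 MPa

3.2453 MPa


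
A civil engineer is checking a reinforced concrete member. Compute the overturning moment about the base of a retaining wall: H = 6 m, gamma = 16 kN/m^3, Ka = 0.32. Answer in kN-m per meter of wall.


Pa = 0.5 * Ka * gamma * H^2
= 0.5 * 0.32 * 16 * 6^2
= 92.16 kN/m
Arm = H / 3 = 6 / 3 = 2.0 m
Mo = Pa * arm = Pa * H / 3 = 92.16 * 6 / 3 = 184.32 kN-m/m

184.32 kN-m/m


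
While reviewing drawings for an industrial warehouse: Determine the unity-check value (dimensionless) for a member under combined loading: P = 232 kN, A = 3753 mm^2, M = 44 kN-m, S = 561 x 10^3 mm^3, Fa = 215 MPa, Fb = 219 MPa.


f_a = P / A = 232000.0 / 3753 = 61.8172 MPa
f_b = M / S = 44000000.0 / 561000.0 = 78.4314 MPa
Ratio = f_a / Fa + f_b / Fb
= 61.8172 / 215 + 78.4314 / 219
= 0.6457 (dimensionless)

0.6457 (dimensionless)


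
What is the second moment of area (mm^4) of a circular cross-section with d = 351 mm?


r = d / 2 = 351 / 2 = 175.5 mm
I = pi * r^4 / 4 = pi * 175.5^4 / 4
= 745072208.91 mm^4

745072208.91 mm^4


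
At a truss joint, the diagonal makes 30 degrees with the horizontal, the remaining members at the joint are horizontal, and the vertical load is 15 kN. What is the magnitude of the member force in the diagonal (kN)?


At the joint, only the diagonal has a vertical component, so vertical equilibrium gives:
F * sin(30) = 15
F = 15 / sin(30)
= 15 / 0.5
= 30.0 kN

30.0 kN


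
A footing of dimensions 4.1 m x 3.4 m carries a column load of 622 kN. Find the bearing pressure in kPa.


A = 4.1 * 3.4 = 13.94 m^2
q = P / A = 622 / 13.94
= 44.6198 kPa

44.6198 kPa


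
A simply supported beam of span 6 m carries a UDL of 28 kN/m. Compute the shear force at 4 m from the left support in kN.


R_A = w * L / 2 = 28 * 6 / 2 = 84.0 kN
V(x) = R_A - w * x = 84.0 - 28 * 4
= -28.0 kN

-28.0 kN


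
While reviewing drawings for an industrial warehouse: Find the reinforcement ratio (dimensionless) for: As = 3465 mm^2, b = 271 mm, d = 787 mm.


rho = As / (b * d)
= 3465 / (271 * 787)
= 3465 / 213277
= 0.016246 (dimensionless)

0.016246 (dimensionless)


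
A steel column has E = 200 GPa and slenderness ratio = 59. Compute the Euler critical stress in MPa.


sigma_cr = pi^2 * E / lambda^2
= 9.8696 * 200000.0 / 59^2
= 9.8696 * 200000.0 / 3481
= 567.0557 MPa

567.0557 MPa


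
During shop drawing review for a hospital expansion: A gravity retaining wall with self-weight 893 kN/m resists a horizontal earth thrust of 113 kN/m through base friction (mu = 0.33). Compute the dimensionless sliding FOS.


Resisting force = mu * W = 0.33 * 893 = 294.69 kN/m
FOS = Resisting / Driving = 294.69 / 113
= 2.6079 (dimensionless)

2.6079 (dimensionless)


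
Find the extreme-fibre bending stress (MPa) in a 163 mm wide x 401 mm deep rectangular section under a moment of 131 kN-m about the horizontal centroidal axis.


I = b * h^3 / 12 = 163 * 401^3 / 12 = 875869646.92 mm^4
y = h / 2 = 401 / 2 = 200.5 mm
M = 131 kN-m = 131000000.0 N-mm
sigma = M * y / I = 131000000.0 * 200.5 / 875869646.92
= 29.99 MPa

29.99 MPa


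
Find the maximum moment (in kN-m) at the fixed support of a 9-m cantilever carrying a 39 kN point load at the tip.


For a cantilever with a point load at the free end:
M_max = P * L = 39 * 9 = 351 kN-m

351 kN-m


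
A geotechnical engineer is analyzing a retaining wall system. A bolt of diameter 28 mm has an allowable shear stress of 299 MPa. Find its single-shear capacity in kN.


A = pi * d^2 / 4 = pi * 28^2 / 4 = 615.7522 mm^2
V = f_v * A / 1000 = 299 * 615.7522 / 1000
= 184.1099 kN

184.1099 kN


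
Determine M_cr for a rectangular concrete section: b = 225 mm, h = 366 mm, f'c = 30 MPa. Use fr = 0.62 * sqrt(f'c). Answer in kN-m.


fr = 0.62 * sqrt(30) = 0.62 * 5.4772 = 3.3959 MPa
I = 225 * 366^3 / 12 = 919273050.0 mm^4
y_t = 183.0 mm
M_cr = fr * I / y_t = 3.3959 * 919273050.0 / 183.0 N-mm
= 17.0587 kN-m

17.0587 kN-m


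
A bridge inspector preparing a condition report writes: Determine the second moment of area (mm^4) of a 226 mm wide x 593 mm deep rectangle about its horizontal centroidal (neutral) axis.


I = b * h^3 / 12
= 226 * 593^3 / 12
= 226 * 208527857 / 12
= 3927274640.17 mm^4

3927274640.17 mm^4


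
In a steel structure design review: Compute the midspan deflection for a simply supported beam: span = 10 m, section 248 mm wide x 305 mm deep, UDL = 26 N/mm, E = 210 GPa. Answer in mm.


I = 248 * 305^3 / 12 = 586367583.33 mm^4
L = 10000.0 mm, w = 26 N/mm, E = 210000.0 MPa
delta = 5 * w * L^4 / (384 * E * I)
= 5 * 26 * 10000.0^4 / (384 * 210000.0 * 586367583.33)
= 27.493 mm

27.493 mm


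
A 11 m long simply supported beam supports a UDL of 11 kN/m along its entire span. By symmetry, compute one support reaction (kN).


Total load = w * L = 11 * 11 = 121 kN
By symmetry, each reaction R = total / 2 = 121 / 2 = 60.5 kN

60.5 kN


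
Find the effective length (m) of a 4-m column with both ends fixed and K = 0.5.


L_eff = K * L
= 0.5 * 4
= 2.0 m

2.0 m


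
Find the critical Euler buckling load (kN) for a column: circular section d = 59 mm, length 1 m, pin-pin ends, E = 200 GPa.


I = pi * d^4 / 64 = 594809.57 mm^4
L = 1000.0 mm
P_cr = pi^2 * E * I / L^2
= 9.8696 * 200000.0 * 594809.57 / 1000.0^2
= 1174107.02 N = 1174.107 kN

1174.107 kN


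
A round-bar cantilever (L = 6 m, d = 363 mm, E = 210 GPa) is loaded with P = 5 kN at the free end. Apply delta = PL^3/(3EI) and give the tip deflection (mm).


I = pi * d^4 / 64 = pi * 363^4 / 64 = 852307674.19 mm^4
L = 6000.0 mm, P = 5000.0 N, E = 210000.0 MPa
delta = P * L^3 / (3 * E * I)
= 5000.0 * 6000.0^3 / (3 * 210000.0 * 852307674.19)
= 2.0113 mm

2.0113 mm


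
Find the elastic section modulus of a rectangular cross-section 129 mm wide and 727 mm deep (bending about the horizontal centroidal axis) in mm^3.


S = b * h^2 / 6
= 129 * 727^2 / 6
= 129 * 528529 / 6
= 11363373.5 mm^3

11363373.5 mm^3


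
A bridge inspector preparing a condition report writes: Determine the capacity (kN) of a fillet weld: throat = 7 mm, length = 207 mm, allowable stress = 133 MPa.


Strength = throat * length * allowable stress
= 7 * 207 * 133 N
= 192717 N
= 192.72 kN

192.72 kN


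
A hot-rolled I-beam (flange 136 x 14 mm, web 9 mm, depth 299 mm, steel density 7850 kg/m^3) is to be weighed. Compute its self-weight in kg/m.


A_flanges = 2 * 136 * 14 = 3808 mm^2
A_web = (299 - 2 * 14) * 9 = 2439 mm^2
A_total = 3808 + 2439 = 6247 mm^2 = 0.006247 m^2
Weight = rho * A = 7850 * 0.006247 = 49.0389 kg/m

49.0389 kg/m


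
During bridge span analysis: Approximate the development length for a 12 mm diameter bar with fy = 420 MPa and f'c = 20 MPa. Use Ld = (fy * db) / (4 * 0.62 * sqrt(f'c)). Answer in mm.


Ld = (fy * db) / (4 * 0.62 * sqrt(f'c))
= (420 * 12) / (4 * 0.62 * sqrt(20))
= 5040 / 11.0909
= 454.43 mm

454.43 mm


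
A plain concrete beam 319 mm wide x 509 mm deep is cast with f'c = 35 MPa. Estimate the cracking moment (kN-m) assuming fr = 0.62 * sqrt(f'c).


fr = 0.62 * sqrt(35) = 0.62 * 5.9161 = 3.668 MPa
I = 319 * 509^3 / 12 = 3505603420.92 mm^4
y_t = 254.5 mm
M_cr = fr * I / y_t = 3.668 * 3505603420.92 / 254.5 N-mm
= 50.5243 kN-m

50.5243 kN-m


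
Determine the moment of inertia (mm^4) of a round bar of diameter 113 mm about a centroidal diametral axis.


r = d / 2 = 113 / 2 = 56.5 mm
I = pi * r^4 / 4 = pi * 56.5^4 / 4
= 8003568.62 mm^4

8003568.62 mm^4


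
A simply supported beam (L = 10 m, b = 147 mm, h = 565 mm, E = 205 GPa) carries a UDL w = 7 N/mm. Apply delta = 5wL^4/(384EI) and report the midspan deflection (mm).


I = 147 * 565^3 / 12 = 2209436031.25 mm^4
L = 10000.0 mm, w = 7 N/mm, E = 205000.0 MPa
delta = 5 * w * L^4 / (384 * E * I)
= 5 * 7 * 10000.0^4 / (384 * 205000.0 * 2209436031.25)
= 2.0123 mm

2.0123 mm


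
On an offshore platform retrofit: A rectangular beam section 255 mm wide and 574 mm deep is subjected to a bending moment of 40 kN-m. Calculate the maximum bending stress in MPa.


I = b * h^3 / 12 = 255 * 574^3 / 12 = 4018783510.0 mm^4
y = h / 2 = 574 / 2 = 287.0 mm
M = 40 kN-m = 40000000.0 N-mm
sigma = M * y / I = 40000000.0 * 287.0 / 4018783510.0
= 2.86 MPa

2.86 MPa


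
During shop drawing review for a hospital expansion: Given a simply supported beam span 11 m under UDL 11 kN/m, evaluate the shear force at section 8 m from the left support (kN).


R_A = w * L / 2 = 11 * 11 / 2 = 60.5 kN
V(x) = R_A - w * x = 60.5 - 11 * 8
= -27.5 kN

-27.5 kN


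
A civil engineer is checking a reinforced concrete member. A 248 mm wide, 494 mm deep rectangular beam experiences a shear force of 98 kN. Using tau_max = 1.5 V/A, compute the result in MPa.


A = b * h = 248 * 494 = 122512 mm^2
V = 98 kN = 98000.0 N
tau_max = 1.5 * V / A = 1.5 * 98000.0 / 122512
= 1.1999 MPa

1.1999 MPa


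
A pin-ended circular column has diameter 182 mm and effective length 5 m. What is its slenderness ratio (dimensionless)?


Radius of gyration r = d / 4 = 182 / 4 = 45.5 mm
L_eff = 5000.0 mm
Slenderness ratio = L / r = 5000.0 / 45.5 = 109.89 (dimensionless)

109.89 (dimensionless)


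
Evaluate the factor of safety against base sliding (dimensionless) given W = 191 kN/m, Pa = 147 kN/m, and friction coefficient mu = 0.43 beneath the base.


Resisting force = mu * W = 0.43 * 191 = 82.13 kN/m
FOS = Resisting / Driving = 82.13 / 147
= 0.5587 (dimensionless)

0.5587 (dimensionless)


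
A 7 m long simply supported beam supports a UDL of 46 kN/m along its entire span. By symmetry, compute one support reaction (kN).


Total load = w * L = 46 * 7 = 322 kN
By symmetry, each reaction R = total / 2 = 322 / 2 = 161.0 kN

161.0 kN


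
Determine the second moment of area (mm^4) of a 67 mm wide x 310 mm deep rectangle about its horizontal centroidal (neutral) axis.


I = b * h^3 / 12
= 67 * 310^3 / 12
= 67 * 29791000 / 12
= 166333083.33 mm^4

166333083.33 mm^4


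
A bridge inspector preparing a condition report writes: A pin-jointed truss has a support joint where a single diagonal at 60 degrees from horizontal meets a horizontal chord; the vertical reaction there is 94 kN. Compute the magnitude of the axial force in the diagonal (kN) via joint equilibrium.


At the joint, only the diagonal has a vertical component, so vertical equilibrium gives:
F * sin(60) = 94
F = 94 / sin(60)
= 94 / 0.866025
= 108.54 kN

108.54 kN


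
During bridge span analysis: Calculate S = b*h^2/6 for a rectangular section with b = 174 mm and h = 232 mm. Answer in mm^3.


S = b * h^2 / 6
= 174 * 232^2 / 6
= 174 * 53824 / 6
= 1560896.0 mm^3

1560896.0 mm^3


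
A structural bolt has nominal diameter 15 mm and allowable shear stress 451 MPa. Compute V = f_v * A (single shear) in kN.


A = pi * d^2 / 4 = pi * 15^2 / 4 = 176.7146 mm^2
V = f_v * A / 1000 = 451 * 176.7146 / 1000
= 79.6983 kN

79.6983 kN


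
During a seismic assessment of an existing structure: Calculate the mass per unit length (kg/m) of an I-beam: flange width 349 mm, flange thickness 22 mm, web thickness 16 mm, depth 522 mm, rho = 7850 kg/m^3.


A_flanges = 2 * 349 * 22 = 15356 mm^2
A_web = (522 - 2 * 22) * 16 = 7648 mm^2
A_total = 15356 + 7648 = 23004 mm^2 = 0.023004 m^2
Weight = rho * A = 7850 * 0.023004 = 180.5814 kg/m

180.5814 kg/m


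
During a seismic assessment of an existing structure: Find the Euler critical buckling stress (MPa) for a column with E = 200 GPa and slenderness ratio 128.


sigma_cr = pi^2 * E / lambda^2
= 9.8696 * 200000.0 / 128^2
= 9.8696 * 200000.0 / 16384
= 120.4786 MPa

120.4786 MPa


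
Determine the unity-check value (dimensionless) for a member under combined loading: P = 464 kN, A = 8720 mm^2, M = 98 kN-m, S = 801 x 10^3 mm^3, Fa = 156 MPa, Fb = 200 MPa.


f_a = P / A = 464000.0 / 8720 = 53.211 MPa
f_b = M / S = 98000000.0 / 801000.0 = 122.3471 MPa
Ratio = f_a / Fa + f_b / Fb
= 53.211 / 156 + 122.3471 / 200
= 0.9528 (dimensionless)

0.9528 (dimensionless)


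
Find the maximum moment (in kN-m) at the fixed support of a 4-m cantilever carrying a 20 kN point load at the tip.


For a cantilever with a point load at the free end:
M_max = P * L = 20 * 4 = 80 kN-m

80 kN-m


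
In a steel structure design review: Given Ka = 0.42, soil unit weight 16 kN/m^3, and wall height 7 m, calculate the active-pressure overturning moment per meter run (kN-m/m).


Pa = 0.5 * Ka * gamma * H^2
= 0.5 * 0.42 * 16 * 7^2
= 164.64 kN/m
Arm = H / 3 = 7 / 3 = 2.3333 m
Mo = Pa * arm = Pa * H / 3 = 164.64 * 7 / 3 = 384.16 kN-m/m

384.16 kN-m/m


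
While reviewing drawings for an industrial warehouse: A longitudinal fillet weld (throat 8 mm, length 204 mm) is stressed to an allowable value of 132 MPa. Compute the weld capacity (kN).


Strength = throat * length * allowable stress
= 8 * 204 * 132 N
= 215424 N
= 215.42 kN

215.42 kN


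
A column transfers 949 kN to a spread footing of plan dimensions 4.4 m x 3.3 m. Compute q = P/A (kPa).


A = 4.4 * 3.3 = 14.52 m^2
q = P / A = 949 / 14.52
= 65.3581 kPa

65.3581 kPa


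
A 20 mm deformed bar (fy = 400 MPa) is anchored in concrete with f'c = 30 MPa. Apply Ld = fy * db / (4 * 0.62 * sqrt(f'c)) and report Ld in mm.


Ld = (fy * db) / (4 * 0.62 * sqrt(f'c))
= (400 * 20) / (4 * 0.62 * sqrt(30))
= 8000 / 13.5835
= 588.95 mm

588.95 mm


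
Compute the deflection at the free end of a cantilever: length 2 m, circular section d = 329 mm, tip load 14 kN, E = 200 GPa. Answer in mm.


I = pi * d^4 / 64 = pi * 329^4 / 64 = 575113405.09 mm^4
L = 2000.0 mm, P = 14000.0 N, E = 200000.0 MPa
delta = P * L^3 / (3 * E * I)
= 14000.0 * 2000.0^3 / (3 * 200000.0 * 575113405.09)
= 0.3246 mm

0.3246 mm


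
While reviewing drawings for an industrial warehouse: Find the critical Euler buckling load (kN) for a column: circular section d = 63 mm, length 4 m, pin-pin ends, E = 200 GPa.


I = pi * d^4 / 64 = 773271.66 mm^4
L = 4000.0 mm
P_cr = pi^2 * E * I / L^2
= 9.8696 * 200000.0 * 773271.66 / 4000.0^2
= 95398.57 N = 95.3986 kN

95.3986 kN


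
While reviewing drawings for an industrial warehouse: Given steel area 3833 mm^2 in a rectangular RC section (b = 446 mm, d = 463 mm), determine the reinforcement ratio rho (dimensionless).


rho = As / (b * d)
= 3833 / (446 * 463)
= 3833 / 206498
= 0.018562 (dimensionless)

0.018562 (dimensionless)


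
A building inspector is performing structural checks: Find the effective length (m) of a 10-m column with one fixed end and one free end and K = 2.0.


L_eff = K * L
= 2.0 * 10
= 20.0 m

20.0 m


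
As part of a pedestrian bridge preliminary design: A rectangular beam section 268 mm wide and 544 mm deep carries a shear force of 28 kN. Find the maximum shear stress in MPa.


A = b * h = 268 * 544 = 145792 mm^2
V = 28 kN = 28000.0 N
tau_max = 1.5 * V / A = 1.5 * 28000.0 / 145792
= 0.2881 MPa

0.2881 MPa


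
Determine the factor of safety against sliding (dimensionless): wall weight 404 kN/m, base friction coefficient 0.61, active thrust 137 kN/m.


Resisting force = mu * W = 0.61 * 404 = 246.44 kN/m
FOS = Resisting / Driving = 246.44 / 137
= 1.7988 (dimensionless)

1.7988 (dimensionless)


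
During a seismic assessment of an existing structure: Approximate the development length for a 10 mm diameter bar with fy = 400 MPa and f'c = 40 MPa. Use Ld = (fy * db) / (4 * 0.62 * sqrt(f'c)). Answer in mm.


Ld = (fy * db) / (4 * 0.62 * sqrt(f'c))
= (400 * 10) / (4 * 0.62 * sqrt(40))
= 4000 / 15.6849
= 255.02 mm

255.02 mm


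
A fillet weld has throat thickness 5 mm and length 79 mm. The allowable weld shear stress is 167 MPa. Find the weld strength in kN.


Strength = throat * length * allowable stress
= 5 * 79 * 167 N
= 65965 N
= 65.97 kN

65.97 kN


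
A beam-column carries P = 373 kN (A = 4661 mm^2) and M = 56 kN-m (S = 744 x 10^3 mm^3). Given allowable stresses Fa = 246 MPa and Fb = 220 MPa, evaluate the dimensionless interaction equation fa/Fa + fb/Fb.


f_a = P / A = 373000.0 / 4661 = 80.0257 MPa
f_b = M / S = 56000000.0 / 744000.0 = 75.2688 MPa
Ratio = f_a / Fa + f_b / Fb
= 80.0257 / 246 + 75.2688 / 220
= 0.6674 (dimensionless)

0.6674 (dimensionless)


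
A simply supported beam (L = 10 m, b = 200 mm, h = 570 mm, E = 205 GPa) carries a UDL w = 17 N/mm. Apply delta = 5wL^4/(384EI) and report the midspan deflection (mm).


I = 200 * 570^3 / 12 = 3086550000.0 mm^4
L = 10000.0 mm, w = 17 N/mm, E = 205000.0 MPa
delta = 5 * w * L^4 / (384 * E * I)
= 5 * 17 * 10000.0^4 / (384 * 205000.0 * 3086550000.0)
= 3.4983 mm

3.4983 mm


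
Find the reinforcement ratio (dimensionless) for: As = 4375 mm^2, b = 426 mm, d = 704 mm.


rho = As / (b * d)
= 4375 / (426 * 704)
= 4375 / 299904
= 0.014588 (dimensionless)

0.014588 (dimensionless)


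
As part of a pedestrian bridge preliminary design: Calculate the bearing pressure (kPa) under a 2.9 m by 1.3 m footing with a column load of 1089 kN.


A = 2.9 * 1.3 = 3.77 m^2
q = P / A = 1089 / 3.77
= 288.8594 kPa

288.8594 kPa


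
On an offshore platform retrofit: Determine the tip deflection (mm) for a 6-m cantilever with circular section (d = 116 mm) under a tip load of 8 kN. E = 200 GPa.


I = pi * d^4 / 64 = pi * 116^4 / 64 = 8887955.17 mm^4
L = 6000.0 mm, P = 8000.0 N, E = 200000.0 MPa
delta = P * L^3 / (3 * E * I)
= 8000.0 * 6000.0^3 / (3 * 200000.0 * 8887955.17)
= 324.034 mm

324.034 mm


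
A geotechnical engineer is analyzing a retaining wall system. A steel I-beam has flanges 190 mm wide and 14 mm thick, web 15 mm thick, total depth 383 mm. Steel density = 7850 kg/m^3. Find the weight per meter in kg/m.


A_flanges = 2 * 190 * 14 = 5320 mm^2
A_web = (383 - 2 * 14) * 15 = 5325 mm^2
A_total = 5320 + 5325 = 10645 mm^2 = 0.010645 m^2
Weight = rho * A = 7850 * 0.010645 = 83.5632 kg/m

83.5632 kg/m


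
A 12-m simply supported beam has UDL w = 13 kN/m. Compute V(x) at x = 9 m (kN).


R_A = w * L / 2 = 13 * 12 / 2 = 78.0 kN
V(x) = R_A - w * x = 78.0 - 13 * 9
= -39.0 kN

-39.0 kN


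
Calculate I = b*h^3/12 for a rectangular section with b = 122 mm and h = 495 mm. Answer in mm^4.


I = b * h^3 / 12
= 122 * 495^3 / 12
= 122 * 121287375 / 12
= 1233088312.5 mm^4

1233088312.5 mm^4


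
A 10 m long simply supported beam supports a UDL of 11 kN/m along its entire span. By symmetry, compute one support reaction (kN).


Total load = w * L = 11 * 10 = 110 kN
By symmetry, each reaction R = total / 2 = 110 / 2 = 55.0 kN

55.0 kN


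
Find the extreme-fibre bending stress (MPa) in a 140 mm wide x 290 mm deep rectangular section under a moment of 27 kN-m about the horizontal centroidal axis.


I = b * h^3 / 12 = 140 * 290^3 / 12 = 284538333.33 mm^4
y = h / 2 = 290 / 2 = 145.0 mm
M = 27 kN-m = 27000000.0 N-mm
sigma = M * y / I = 27000000.0 * 145.0 / 284538333.33
= 13.76 MPa

13.76 MPa


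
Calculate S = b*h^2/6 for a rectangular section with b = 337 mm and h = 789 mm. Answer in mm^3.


S = b * h^2 / 6
= 337 * 789^2 / 6
= 337 * 622521 / 6
= 34964929.5 mm^3

34964929.5 mm^3


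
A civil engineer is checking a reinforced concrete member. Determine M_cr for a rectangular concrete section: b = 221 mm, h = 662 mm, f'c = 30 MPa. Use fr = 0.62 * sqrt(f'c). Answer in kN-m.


fr = 0.62 * sqrt(30) = 0.62 * 5.4772 = 3.3959 MPa
I = 221 * 662^3 / 12 = 5342997807.33 mm^4
y_t = 331.0 mm
M_cr = fr * I / y_t = 3.3959 * 5342997807.33 / 331.0 N-mm
= 54.8162 kN-m

54.8162 kN-m


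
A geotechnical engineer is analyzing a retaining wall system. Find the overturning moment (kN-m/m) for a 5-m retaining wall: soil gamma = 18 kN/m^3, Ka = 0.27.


Pa = 0.5 * Ka * gamma * H^2
= 0.5 * 0.27 * 18 * 5^2
= 60.75 kN/m
Arm = H / 3 = 5 / 3 = 1.6667 m
Mo = Pa * arm = Pa * H / 3 = 60.75 * 5 / 3 = 101.25 kN-m/m

101.25 kN-m/m


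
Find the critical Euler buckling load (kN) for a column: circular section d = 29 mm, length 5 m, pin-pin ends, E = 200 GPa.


I = pi * d^4 / 64 = 34718.57 mm^4
L = 5000.0 mm
P_cr = pi^2 * E * I / L^2
= 9.8696 * 200000.0 * 34718.57 / 5000.0^2
= 2741.27 N = 2.7413 kN

2.7413 kN


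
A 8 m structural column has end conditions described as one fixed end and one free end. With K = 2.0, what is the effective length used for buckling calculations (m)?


L_eff = K * L
= 2.0 * 8
= 16.0 m

16.0 m


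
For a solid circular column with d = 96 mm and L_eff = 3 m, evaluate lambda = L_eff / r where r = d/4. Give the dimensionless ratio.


Radius of gyration r = d / 4 = 96 / 4 = 24.0 mm
L_eff = 3000.0 mm
Slenderness ratio = L / r = 3000.0 / 24.0 = 125.0 (dimensionless)

125.0 (dimensionless)


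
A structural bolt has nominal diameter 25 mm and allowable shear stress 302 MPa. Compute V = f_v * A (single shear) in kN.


A = pi * d^2 / 4 = pi * 25^2 / 4 = 490.8739 mm^2
V = f_v * A / 1000 = 302 * 490.8739 / 1000
= 148.2439 kN

148.2439 kN


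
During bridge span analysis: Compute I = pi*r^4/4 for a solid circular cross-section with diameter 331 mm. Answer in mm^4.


r = d / 2 = 331 / 2 = 165.5 mm
I = pi * r^4 / 4 = pi * 165.5^4 / 4
= 589225961.58 mm^4

589225961.58 mm^4


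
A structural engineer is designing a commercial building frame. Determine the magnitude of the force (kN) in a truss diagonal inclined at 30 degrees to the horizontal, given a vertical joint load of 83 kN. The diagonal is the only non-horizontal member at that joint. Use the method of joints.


At the joint, only the diagonal has a vertical component, so vertical equilibrium gives:
F * sin(30) = 83
F = 83 / sin(30)
= 83 / 0.5
= 166.0 kN

166.0 kN


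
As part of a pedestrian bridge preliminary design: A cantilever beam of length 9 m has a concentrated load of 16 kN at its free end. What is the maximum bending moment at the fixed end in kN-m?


For a cantilever with a point load at the free end:
M_max = P * L = 16 * 9 = 144 kN-m

144 kN-m


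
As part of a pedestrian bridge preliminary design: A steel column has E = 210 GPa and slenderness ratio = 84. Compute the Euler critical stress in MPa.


sigma_cr = pi^2 * E / lambda^2
= 9.8696 * 210000.0 / 84^2
= 9.8696 * 210000.0 / 7056
= 293.7382 MPa

293.7382 MPa


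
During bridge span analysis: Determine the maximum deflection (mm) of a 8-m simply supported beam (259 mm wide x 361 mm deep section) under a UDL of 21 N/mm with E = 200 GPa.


I = 259 * 361^3 / 12 = 1015406931.58 mm^4
L = 8000.0 mm, w = 21 N/mm, E = 200000.0 MPa
delta = 5 * w * L^4 / (384 * E * I)
= 5 * 21 * 8000.0^4 / (384 * 200000.0 * 1015406931.58)
= 5.515 mm

5.515 mm


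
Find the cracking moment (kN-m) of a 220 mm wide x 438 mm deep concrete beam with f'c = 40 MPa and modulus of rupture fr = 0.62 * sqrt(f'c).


fr = 0.62 * sqrt(40) = 0.62 * 6.3246 = 3.9212 MPa
I = 220 * 438^3 / 12 = 1540507320.0 mm^4
y_t = 219.0 mm
M_cr = fr * I / y_t = 3.9212 * 1540507320.0 / 219.0 N-mm
= 27.583 kN-m

27.583 kN-m


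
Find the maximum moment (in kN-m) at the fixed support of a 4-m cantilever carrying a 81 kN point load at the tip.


For a cantilever with a point load at the free end:
M_max = P * L = 81 * 4 = 324 kN-m

324 kN-m
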